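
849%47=3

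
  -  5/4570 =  - 1/914 = - 0.00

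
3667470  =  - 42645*( - 86 ) 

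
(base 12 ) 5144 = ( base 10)8836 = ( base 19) 1591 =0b10001010000100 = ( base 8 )21204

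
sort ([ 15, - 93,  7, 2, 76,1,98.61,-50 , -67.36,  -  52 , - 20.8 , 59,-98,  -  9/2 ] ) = [  -  98,-93, - 67.36, - 52, - 50, - 20.8 ,  -  9/2,1,2,7,15,59,  76, 98.61 ]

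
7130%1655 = 510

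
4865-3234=1631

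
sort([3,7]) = [3,7]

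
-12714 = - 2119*6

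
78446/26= 39223/13 = 3017.15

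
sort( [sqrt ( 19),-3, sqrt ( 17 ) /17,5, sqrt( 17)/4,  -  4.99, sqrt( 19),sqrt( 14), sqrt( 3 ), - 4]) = [-4.99, - 4, -3, sqrt( 17)/17,sqrt (17) /4, sqrt(3), sqrt( 14),sqrt( 19), sqrt(19), 5]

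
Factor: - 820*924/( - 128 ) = 47355/8 =2^( - 3)*3^1 * 5^1*7^1*11^1*41^1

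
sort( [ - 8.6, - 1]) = [ - 8.6, - 1 ]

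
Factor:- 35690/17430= - 43/21 = - 3^(- 1 )*7^ (  -  1 ) *43^1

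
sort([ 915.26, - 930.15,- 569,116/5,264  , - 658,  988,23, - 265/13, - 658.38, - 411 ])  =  [ - 930.15, - 658.38, - 658,-569,  -  411,  -  265/13,23,116/5 , 264, 915.26, 988 ]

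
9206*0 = 0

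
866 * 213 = 184458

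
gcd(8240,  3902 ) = 2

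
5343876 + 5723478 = 11067354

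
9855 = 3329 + 6526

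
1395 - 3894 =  - 2499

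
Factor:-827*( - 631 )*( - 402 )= -2^1*3^1*67^1*631^1*827^1 = - 209778474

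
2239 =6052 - 3813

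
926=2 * 463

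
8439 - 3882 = 4557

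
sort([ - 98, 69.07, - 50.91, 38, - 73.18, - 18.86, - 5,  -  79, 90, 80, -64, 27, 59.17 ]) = [-98,- 79,-73.18, - 64,  -  50.91, - 18.86, - 5, 27, 38, 59.17, 69.07, 80, 90 ]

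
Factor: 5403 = 3^1 * 1801^1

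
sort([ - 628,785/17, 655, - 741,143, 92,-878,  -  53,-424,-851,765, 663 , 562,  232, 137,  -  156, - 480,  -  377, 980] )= [-878, - 851, - 741,  -  628,  -  480, - 424, - 377, - 156,-53, 785/17, 92, 137, 143, 232, 562, 655, 663, 765, 980] 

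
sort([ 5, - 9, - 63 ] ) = [ - 63 ,-9, 5] 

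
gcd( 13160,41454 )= 658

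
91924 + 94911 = 186835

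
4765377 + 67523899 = 72289276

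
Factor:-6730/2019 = -10/3 =- 2^1*3^( - 1)*5^1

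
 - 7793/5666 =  - 2 + 3539/5666 = - 1.38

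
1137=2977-1840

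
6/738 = 1/123 =0.01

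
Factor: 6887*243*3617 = 6053197797 = 3^5*71^1*97^1 * 3617^1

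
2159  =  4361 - 2202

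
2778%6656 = 2778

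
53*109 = 5777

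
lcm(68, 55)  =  3740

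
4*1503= 6012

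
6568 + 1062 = 7630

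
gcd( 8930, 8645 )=95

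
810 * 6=4860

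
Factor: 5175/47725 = 9/83=3^2*83^ (-1)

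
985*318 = 313230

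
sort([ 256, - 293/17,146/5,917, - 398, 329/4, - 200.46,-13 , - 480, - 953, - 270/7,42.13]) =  [ - 953, - 480, - 398, - 200.46, - 270/7, - 293/17, - 13,146/5,42.13,329/4,256, 917]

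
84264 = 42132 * 2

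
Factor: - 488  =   - 2^3*61^1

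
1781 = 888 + 893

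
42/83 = 42/83 = 0.51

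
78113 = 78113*1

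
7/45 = 7/45 = 0.16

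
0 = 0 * 905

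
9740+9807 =19547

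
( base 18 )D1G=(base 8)10226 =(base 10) 4246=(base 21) 9d4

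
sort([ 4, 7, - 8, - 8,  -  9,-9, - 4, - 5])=[ - 9, - 9, - 8, - 8,-5, - 4,  4,7] 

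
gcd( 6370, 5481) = 7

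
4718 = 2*2359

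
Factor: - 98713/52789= - 11^( - 1) * 4799^ ( - 1 ) * 98713^1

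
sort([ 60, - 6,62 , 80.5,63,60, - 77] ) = [  -  77 , -6 , 60,60, 62 , 63,80.5 ] 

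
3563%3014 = 549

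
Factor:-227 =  - 227^1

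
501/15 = 33  +  2/5 =33.40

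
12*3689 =44268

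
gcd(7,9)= 1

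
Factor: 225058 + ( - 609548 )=-2^1*5^1 *38449^1= - 384490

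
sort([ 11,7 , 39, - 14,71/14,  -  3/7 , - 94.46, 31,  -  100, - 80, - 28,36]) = [-100, - 94.46, - 80, - 28, -14, - 3/7,71/14, 7,11,31,  36 , 39 ] 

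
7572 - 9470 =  - 1898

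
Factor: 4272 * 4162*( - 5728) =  - 2^10* 3^1*89^1*179^1*2081^1 =- 101844206592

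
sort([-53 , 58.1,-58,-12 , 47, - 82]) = [ - 82 , - 58,-53,-12,47  ,  58.1]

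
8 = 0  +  8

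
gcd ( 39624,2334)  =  6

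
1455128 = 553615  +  901513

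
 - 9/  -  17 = 9/17 = 0.53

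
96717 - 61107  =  35610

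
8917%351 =142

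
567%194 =179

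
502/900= 251/450 = 0.56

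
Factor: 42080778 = 2^1*3^2*2337821^1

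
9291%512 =75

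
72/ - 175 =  - 72/175=-0.41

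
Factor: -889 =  - 7^1 *127^1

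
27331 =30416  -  3085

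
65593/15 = 4372 + 13/15 = 4372.87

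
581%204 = 173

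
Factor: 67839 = 3^1*22613^1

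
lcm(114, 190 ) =570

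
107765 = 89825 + 17940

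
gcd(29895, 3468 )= 3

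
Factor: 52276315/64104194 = 7468045/9157742 = 2^(  -  1 )*5^1*11^( - 1)*13^1 * 19^1*197^( - 1 )*2113^( - 1)  *6047^1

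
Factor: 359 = 359^1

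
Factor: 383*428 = 2^2*107^1*383^1 =163924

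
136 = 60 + 76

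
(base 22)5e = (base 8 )174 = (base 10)124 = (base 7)235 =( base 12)A4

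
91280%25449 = 14933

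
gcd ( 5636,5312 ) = 4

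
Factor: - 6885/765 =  - 3^2 = - 9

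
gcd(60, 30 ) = 30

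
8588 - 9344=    - 756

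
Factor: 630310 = 2^1*5^1*63031^1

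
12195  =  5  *2439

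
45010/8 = 22505/4=5626.25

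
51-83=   -  32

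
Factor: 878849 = 17^2*3041^1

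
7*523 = 3661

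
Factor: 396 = 2^2  *  3^2 * 11^1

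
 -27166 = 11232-38398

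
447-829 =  - 382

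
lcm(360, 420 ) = 2520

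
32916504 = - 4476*(-7354)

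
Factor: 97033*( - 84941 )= - 19^1 * 29^2*101^1*5107^1 = - 8242080053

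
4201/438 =4201/438 = 9.59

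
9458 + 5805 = 15263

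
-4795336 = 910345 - 5705681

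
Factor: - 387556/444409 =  - 2^2*7^( - 1)*13^1*29^1*257^1*63487^( - 1 )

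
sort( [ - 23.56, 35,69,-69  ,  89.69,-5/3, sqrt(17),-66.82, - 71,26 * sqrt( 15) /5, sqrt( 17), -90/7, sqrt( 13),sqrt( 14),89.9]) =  [ - 71, - 69,-66.82,-23.56, -90/7, - 5/3, sqrt( 13),sqrt( 14), sqrt(17),sqrt( 17) , 26*sqrt( 15) /5, 35, 69, 89.69, 89.9 ] 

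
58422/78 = 749=749.00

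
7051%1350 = 301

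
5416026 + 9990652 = 15406678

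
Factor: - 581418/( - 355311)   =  2^1*3^2*11^( - 1 ) = 18/11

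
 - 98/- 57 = 1 + 41/57 = 1.72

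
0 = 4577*0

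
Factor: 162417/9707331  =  54139/3235777  =  54139^1*3235777^( - 1 )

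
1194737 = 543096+651641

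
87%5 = 2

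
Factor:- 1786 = -2^1*19^1 * 47^1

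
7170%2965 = 1240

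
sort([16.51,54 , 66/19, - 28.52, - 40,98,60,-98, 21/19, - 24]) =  [  -  98,-40, - 28.52, - 24, 21/19,66/19, 16.51,54,60,98 ]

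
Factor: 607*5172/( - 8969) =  - 3139404/8969= -2^2*3^1*431^1*607^1*8969^(  -  1)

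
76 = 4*19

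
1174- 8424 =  - 7250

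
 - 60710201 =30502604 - 91212805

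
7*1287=9009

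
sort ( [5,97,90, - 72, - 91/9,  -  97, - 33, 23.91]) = [-97, - 72,-33, - 91/9, 5,23.91, 90, 97 ] 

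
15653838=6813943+8839895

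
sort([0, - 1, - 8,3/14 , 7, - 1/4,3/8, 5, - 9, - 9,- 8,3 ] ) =[ - 9, - 9, -8,  -  8, - 1,-1/4,0, 3/14, 3/8,3, 5,7] 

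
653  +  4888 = 5541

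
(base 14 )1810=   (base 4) 1003212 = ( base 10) 4326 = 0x10e6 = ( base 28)5EE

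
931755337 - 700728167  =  231027170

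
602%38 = 32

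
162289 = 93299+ 68990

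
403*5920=2385760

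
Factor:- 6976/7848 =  - 2^3* 3^( - 2)=- 8/9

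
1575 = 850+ 725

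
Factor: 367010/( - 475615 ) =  - 98/127  =  -2^1*7^2*127^( - 1 )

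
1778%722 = 334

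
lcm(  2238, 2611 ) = 15666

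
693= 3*231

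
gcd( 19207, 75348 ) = 1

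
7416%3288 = 840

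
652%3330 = 652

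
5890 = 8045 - 2155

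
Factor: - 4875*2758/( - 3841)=13445250/3841  =  2^1 * 3^1  *5^3 *7^1 * 13^1 * 23^ ( - 1)*167^( - 1 ) * 197^1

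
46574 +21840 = 68414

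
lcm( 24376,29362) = 1291928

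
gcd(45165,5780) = 5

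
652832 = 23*28384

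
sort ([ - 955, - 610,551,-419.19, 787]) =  [ - 955,-610, - 419.19,  551, 787]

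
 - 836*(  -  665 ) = 555940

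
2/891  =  2/891 = 0.00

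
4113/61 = 4113/61 = 67.43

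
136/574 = 68/287 = 0.24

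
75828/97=781 + 71/97 = 781.73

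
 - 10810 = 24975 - 35785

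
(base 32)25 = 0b1000101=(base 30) 29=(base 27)2f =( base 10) 69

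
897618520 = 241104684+656513836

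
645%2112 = 645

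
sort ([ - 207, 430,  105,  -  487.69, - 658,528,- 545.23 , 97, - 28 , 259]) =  [-658, - 545.23, - 487.69  , - 207 , - 28,  97,105, 259,430,528]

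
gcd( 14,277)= 1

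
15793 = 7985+7808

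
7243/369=7243/369  =  19.63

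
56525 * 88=4974200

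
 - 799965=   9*( - 88885)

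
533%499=34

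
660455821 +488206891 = 1148662712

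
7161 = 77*93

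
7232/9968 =452/623 = 0.73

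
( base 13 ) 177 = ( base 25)AH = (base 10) 267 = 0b100001011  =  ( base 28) 9F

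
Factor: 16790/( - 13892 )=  - 2^( - 1)*5^1*73^1*151^( - 1 ) = - 365/302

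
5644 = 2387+3257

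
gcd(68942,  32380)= 2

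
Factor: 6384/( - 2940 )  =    -  76/35 = -  2^2 * 5^( - 1 ) * 7^(  -  1)*19^1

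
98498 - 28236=70262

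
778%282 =214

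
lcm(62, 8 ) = 248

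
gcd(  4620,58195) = 5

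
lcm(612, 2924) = 26316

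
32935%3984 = 1063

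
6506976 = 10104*644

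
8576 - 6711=1865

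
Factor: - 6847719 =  - 3^1 * 17^1*134269^1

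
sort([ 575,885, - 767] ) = [  -  767,575,  885 ] 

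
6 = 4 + 2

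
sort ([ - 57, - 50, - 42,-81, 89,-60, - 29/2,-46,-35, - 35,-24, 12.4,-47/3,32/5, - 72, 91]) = [-81, - 72, - 60, - 57, - 50,-46, - 42,-35, - 35 , - 24,  -  47/3,-29/2, 32/5, 12.4, 89,  91] 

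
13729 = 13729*1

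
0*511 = 0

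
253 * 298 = 75394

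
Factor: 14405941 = 11^1*1309631^1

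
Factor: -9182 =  - 2^1*4591^1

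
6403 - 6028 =375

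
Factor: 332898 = 2^1 * 3^1*113^1*491^1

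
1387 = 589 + 798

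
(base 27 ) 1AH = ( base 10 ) 1016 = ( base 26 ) 1d2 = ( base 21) 268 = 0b1111111000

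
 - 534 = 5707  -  6241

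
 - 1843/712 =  - 3 + 293/712 = - 2.59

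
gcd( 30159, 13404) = 3351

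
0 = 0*54338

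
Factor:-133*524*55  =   - 3833060= - 2^2 * 5^1 * 7^1*11^1*19^1 * 131^1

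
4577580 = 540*8477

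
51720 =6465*8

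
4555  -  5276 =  - 721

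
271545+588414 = 859959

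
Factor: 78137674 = 2^1*449^1*87013^1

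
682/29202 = 11/471= 0.02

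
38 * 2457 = 93366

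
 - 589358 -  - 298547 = - 290811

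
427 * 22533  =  9621591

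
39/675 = 13/225 = 0.06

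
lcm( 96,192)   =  192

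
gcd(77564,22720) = 4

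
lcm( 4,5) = 20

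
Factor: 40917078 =2^1*3^2*2273171^1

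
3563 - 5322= -1759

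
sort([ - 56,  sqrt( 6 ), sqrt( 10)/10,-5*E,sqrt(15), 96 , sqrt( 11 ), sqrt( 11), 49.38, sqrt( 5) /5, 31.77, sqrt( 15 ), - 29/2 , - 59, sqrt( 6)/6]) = [-59, - 56 , - 29/2,-5 * E, sqrt(10 ) /10 , sqrt( 6)/6, sqrt( 5 )/5, sqrt( 6),  sqrt(11),sqrt (11),sqrt(15),sqrt( 15 ) , 31.77,49.38,  96] 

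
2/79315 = 2/79315 = 0.00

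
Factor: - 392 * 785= - 307720 =- 2^3*5^1*7^2 *157^1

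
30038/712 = 15019/356 = 42.19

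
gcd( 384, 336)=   48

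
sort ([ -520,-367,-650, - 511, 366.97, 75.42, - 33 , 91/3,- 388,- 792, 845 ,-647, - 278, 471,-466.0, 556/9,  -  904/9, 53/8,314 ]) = [ - 792, - 650,  -  647, -520, - 511 ,-466.0, - 388 ,  -  367,-278 , - 904/9, - 33, 53/8,91/3, 556/9,75.42,314,366.97, 471, 845 ] 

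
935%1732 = 935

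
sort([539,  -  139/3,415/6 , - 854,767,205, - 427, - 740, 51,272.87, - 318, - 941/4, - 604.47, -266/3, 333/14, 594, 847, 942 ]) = [ - 854, - 740, - 604.47, - 427, - 318, - 941/4,-266/3, - 139/3, 333/14, 51, 415/6, 205 , 272.87, 539, 594, 767, 847  ,  942 ]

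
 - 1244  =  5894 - 7138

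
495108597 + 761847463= 1256956060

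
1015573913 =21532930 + 994040983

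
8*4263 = 34104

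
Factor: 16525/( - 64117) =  - 5^2*97^( - 1 ) = - 25/97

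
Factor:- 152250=  -  2^1*3^1 * 5^3*7^1*29^1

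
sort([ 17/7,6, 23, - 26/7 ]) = [ - 26/7,17/7 , 6, 23 ] 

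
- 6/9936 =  - 1  +  1655/1656 =-0.00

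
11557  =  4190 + 7367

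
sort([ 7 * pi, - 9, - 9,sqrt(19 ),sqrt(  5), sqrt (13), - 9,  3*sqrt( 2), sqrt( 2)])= [ - 9, - 9, - 9,sqrt(2 ), sqrt( 5 ), sqrt( 13),3*sqrt( 2 ),sqrt( 19), 7*pi ]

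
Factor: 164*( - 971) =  - 159244 = - 2^2 * 41^1* 971^1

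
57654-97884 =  - 40230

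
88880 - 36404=52476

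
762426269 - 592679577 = 169746692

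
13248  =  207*64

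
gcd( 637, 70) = 7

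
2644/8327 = 2644/8327= 0.32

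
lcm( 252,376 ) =23688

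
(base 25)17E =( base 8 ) 1456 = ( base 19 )24g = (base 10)814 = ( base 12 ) 57a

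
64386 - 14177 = 50209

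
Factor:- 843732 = - 2^2*3^2*23^1*1019^1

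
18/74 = 9/37 = 0.24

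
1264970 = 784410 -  - 480560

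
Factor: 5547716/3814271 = 2^2*31^( - 1 ) * 41^( - 1)*3001^( - 1 )*1386929^1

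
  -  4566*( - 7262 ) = 33158292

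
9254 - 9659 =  - 405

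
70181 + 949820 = 1020001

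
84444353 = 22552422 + 61891931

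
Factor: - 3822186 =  - 2^1 * 3^1*23^1  *  27697^1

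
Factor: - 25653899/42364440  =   - 2^ (-3 )*3^( - 2 ) *5^( - 1)*101^1*117679^( - 1 ) * 253999^1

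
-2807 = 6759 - 9566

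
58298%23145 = 12008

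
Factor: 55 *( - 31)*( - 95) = 5^2*11^1*19^1*31^1 = 161975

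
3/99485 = 3/99485 = 0.00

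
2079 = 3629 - 1550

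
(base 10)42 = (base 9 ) 46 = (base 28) 1e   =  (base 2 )101010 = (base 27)1F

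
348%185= 163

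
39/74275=39/74275 =0.00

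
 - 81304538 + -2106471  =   - 83411009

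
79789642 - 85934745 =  - 6145103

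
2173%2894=2173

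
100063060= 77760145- - 22302915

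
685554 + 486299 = 1171853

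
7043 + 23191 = 30234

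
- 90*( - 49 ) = 4410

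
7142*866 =6184972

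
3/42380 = 3/42380 = 0.00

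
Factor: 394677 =3^2*  43853^1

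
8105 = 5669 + 2436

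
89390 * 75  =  6704250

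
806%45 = 41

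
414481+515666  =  930147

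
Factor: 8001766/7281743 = 2^1 * 7^( - 2)*173^( - 1)*859^ ( - 1)*4000883^1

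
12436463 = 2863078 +9573385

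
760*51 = 38760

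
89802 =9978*9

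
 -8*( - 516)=4128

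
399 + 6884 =7283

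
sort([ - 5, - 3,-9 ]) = [ - 9,-5, - 3 ] 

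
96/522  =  16/87 = 0.18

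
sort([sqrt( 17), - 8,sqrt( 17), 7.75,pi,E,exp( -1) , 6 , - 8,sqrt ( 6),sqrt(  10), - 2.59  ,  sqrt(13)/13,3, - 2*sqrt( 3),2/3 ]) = [ - 8, - 8, - 2 *sqrt( 3), - 2.59,sqrt( 13)/13,exp(-1 ),2/3, sqrt ( 6),E,3, pi, sqrt( 10),sqrt(17),sqrt(17),  6,7.75 ]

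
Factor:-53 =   -  53^1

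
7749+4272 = 12021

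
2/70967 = 2/70967 = 0.00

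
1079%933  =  146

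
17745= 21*845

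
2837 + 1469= 4306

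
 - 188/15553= -1 + 15365/15553 = - 0.01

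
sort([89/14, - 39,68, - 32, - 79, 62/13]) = [-79,  -  39, - 32,62/13, 89/14 , 68]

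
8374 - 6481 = 1893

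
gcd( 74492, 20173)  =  1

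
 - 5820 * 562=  - 3270840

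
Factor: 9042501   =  3^1*13^1 * 231859^1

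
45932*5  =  229660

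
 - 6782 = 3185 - 9967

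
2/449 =2/449 = 0.00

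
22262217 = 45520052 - 23257835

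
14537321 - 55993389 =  - 41456068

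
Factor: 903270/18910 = 90327/1891 = 3^1 * 31^(-1 )*61^( -1 )*30109^1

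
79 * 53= 4187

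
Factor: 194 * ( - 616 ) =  - 2^4*7^1*11^1*97^1=   -119504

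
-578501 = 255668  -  834169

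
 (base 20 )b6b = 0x11B3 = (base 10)4531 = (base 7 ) 16132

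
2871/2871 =1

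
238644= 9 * 26516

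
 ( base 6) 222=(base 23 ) 3H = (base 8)126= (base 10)86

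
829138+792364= 1621502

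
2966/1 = 2966  =  2966.00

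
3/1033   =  3/1033 = 0.00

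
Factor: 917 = 7^1*131^1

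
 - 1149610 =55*( - 20902 )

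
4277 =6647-2370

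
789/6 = 131 + 1/2 = 131.50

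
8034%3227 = 1580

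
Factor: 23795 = 5^1*4759^1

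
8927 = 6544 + 2383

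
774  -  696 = 78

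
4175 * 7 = 29225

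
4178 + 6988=11166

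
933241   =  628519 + 304722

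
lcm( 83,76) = 6308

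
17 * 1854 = 31518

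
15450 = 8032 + 7418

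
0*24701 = 0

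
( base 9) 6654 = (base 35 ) 409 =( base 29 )5o8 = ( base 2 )1001100101101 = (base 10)4909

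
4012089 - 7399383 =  - 3387294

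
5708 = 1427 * 4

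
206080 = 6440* 32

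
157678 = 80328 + 77350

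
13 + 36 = 49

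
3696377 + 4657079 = 8353456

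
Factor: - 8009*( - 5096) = 40813864 = 2^3*7^2*13^1*8009^1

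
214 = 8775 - 8561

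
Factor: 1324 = 2^2 * 331^1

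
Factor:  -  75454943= - 257^1*293599^1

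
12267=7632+4635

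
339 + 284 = 623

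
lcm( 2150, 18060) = 90300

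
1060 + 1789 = 2849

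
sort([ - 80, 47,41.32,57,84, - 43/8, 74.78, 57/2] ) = [ - 80, - 43/8,57/2,41.32, 47,57,74.78,  84]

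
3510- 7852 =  - 4342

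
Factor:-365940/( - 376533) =380/391 = 2^2 * 5^1*17^( - 1)*19^1 *23^(  -  1)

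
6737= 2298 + 4439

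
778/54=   389/27 = 14.41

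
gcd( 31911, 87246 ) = 3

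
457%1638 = 457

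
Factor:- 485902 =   -  2^1*127^1*1913^1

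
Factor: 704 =2^6*11^1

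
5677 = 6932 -1255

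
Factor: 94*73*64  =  439168 = 2^7 *47^1*73^1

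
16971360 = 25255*672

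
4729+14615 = 19344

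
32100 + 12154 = 44254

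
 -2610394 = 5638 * ( - 463 )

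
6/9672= 1/1612=0.00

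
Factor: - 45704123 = -653^1*69991^1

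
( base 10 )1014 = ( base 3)1101120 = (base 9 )1346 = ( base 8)1766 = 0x3F6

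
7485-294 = 7191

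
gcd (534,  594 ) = 6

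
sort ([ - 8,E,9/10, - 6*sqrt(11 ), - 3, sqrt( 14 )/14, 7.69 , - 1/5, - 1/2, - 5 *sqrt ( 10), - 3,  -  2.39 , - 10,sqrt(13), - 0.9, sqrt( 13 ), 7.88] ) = [ - 6*sqrt( 11 ) ,  -  5*sqrt( 10)  , - 10, - 8, - 3, - 3, - 2.39 , - 0.9, - 1/2, - 1/5,  sqrt (14)/14,  9/10,  E,  sqrt( 13)  ,  sqrt ( 13) , 7.69,  7.88]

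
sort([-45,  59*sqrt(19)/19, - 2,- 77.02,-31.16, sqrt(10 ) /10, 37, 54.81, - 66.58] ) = [ - 77.02, - 66.58,-45, - 31.16, - 2,sqrt( 10 ) /10,59*sqrt( 19 ) /19,37,54.81]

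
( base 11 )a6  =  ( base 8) 164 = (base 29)40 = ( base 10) 116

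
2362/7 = 2362/7= 337.43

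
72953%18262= 18167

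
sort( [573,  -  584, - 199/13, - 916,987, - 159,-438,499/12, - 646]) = [ - 916, - 646,-584,-438,-159, - 199/13,499/12,573, 987]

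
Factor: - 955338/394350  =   - 5^ ( - 2)*11^(  -  1)*239^ ( - 1 )*159223^1  =  - 159223/65725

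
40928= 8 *5116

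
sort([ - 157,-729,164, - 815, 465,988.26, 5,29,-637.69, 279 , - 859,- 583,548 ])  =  [ - 859,  -  815, - 729, - 637.69, - 583,  -  157,  5,29,164,279, 465,548,988.26 ] 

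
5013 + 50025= 55038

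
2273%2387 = 2273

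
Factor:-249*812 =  - 2^2*3^1*7^1*29^1*83^1 = - 202188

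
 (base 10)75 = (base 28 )2j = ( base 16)4b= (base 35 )25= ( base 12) 63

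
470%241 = 229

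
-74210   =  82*( - 905) 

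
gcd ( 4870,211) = 1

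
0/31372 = 0 = 0.00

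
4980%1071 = 696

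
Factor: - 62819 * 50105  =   - 5^1*11^1*911^1*62819^1 = - 3147545995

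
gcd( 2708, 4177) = 1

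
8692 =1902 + 6790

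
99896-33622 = 66274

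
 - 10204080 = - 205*49776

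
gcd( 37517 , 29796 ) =1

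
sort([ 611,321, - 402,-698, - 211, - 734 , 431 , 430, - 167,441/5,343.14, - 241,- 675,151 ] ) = [ - 734, - 698, - 675, - 402, - 241, - 211,  -  167,441/5, 151, 321,343.14 , 430,431,611]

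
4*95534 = 382136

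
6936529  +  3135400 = 10071929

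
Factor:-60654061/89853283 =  - 19^1 * 31^( - 1)*59^( - 1) * 3779^ ( - 1)*245563^1 =-4665697/6911791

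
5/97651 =5/97651 = 0.00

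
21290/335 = 63+ 37/67 = 63.55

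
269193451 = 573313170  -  304119719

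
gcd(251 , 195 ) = 1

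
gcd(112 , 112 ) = 112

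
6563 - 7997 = -1434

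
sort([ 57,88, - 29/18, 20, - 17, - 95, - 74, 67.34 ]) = [ - 95 , - 74, - 17, - 29/18, 20,57,67.34,88 ] 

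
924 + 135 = 1059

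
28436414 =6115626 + 22320788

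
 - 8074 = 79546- 87620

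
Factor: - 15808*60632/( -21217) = 958470656/21217 = 2^9 *7^(-2 )*11^1*13^2*19^1*53^1*433^( - 1 )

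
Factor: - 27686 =-2^1*109^1 * 127^1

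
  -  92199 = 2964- 95163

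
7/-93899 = -7/93899 = - 0.00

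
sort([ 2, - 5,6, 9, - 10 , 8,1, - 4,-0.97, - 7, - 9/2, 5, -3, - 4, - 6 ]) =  [ - 10, - 7, - 6,-5, - 9/2, - 4, - 4, - 3, - 0.97, 1, 2 , 5,6,8,9 ]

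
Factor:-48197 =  - 48197^1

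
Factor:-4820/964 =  - 5 = - 5^1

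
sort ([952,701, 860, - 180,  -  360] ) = [-360, - 180, 701,860, 952] 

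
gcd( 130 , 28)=2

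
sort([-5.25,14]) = [ - 5.25,14]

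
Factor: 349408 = 2^5*61^1*179^1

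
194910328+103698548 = 298608876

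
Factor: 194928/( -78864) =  - 53^( - 1)*131^1 = - 131/53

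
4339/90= 48  +  19/90 = 48.21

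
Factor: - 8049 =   -  3^1*2683^1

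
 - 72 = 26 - 98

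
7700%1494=230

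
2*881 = 1762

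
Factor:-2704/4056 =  - 2/3 = - 2^1*3^(-1 )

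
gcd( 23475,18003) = 3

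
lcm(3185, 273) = 9555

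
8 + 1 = 9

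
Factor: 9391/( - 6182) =-2^(-1) *11^( - 1) * 281^( - 1)*9391^1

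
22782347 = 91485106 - 68702759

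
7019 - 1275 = 5744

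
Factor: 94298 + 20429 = 47^1*2441^1= 114727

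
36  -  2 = 34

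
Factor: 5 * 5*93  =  3^1*5^2 * 31^1 =2325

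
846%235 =141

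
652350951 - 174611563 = 477739388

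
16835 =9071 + 7764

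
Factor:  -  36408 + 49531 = 13123 = 11^1*1193^1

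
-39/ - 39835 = 39/39835 = 0.00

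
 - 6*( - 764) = 4584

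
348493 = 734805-386312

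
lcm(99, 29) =2871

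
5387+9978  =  15365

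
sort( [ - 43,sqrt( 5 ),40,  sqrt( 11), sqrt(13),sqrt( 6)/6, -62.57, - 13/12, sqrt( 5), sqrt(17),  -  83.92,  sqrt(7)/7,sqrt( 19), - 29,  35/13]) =[ - 83.92,  -  62.57,-43, - 29, - 13/12,  sqrt(7)/7,  sqrt( 6)/6, sqrt( 5),sqrt(5),35/13, sqrt ( 11) , sqrt( 13),sqrt(17 ),sqrt ( 19), 40 ] 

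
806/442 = 31/17=1.82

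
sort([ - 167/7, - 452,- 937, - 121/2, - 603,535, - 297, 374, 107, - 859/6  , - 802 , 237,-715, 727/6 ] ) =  [-937, - 802, - 715,-603,  -  452,  -  297,  -  859/6, - 121/2, - 167/7, 107 , 727/6 , 237, 374, 535 ] 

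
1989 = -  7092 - -9081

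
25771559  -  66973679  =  -41202120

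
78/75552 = 13/12592 = 0.00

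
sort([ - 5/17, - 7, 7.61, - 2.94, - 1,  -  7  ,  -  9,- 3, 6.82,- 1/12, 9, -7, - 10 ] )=[ - 10, - 9, - 7  ,  -  7, - 7, - 3, - 2.94, - 1, - 5/17, - 1/12  ,  6.82 , 7.61, 9]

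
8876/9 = 986+2/9 = 986.22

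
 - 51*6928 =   -  353328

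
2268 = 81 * 28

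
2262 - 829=1433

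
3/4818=1/1606 =0.00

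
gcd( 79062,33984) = 6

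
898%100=98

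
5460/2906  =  2730/1453 = 1.88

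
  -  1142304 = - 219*5216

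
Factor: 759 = 3^1 *11^1*23^1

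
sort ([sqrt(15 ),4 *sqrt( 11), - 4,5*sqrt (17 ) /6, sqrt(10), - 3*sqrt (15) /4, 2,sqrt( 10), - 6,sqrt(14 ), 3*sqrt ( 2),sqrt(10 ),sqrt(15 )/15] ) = [ - 6, - 4, - 3*sqrt(15) /4,  sqrt( 15)/15,2 , sqrt(10 ),  sqrt(10 )  ,  sqrt( 10 ), 5*sqrt(17)/6, sqrt( 14),sqrt( 15 ) , 3*sqrt ( 2),4*sqrt(11) ]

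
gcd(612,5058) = 18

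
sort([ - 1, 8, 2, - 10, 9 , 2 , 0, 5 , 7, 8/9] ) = [ - 10  , - 1, 0, 8/9, 2, 2,5,7, 8, 9] 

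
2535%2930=2535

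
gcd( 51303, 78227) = 1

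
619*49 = 30331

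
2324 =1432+892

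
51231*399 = 20441169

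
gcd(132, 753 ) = 3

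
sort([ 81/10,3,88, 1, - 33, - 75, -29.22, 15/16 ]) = [ -75,  -  33, - 29.22,  15/16, 1, 3, 81/10, 88] 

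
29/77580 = 29/77580 = 0.00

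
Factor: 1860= 2^2*3^1*5^1*31^1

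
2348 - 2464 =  -116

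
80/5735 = 16/1147 = 0.01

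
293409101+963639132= 1257048233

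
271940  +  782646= 1054586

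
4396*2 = 8792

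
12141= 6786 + 5355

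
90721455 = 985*92103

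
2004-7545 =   -  5541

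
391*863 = 337433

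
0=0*762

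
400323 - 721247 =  - 320924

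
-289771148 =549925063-839696211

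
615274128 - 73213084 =542061044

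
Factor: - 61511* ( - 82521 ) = 5075949231 = 3^2 * 53^1* 173^1*61511^1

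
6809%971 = 12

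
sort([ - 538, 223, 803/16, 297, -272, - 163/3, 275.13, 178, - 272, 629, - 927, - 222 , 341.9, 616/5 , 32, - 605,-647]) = [-927, - 647 , - 605, - 538, - 272  , - 272,- 222, - 163/3 , 32, 803/16, 616/5, 178, 223,275.13,  297 , 341.9,629]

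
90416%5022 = 20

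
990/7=141 + 3/7 = 141.43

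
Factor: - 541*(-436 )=235876 = 2^2*109^1*541^1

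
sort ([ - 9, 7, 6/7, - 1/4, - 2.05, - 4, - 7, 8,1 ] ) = [ - 9, - 7 , - 4,  -  2.05, - 1/4,6/7,1 , 7,8] 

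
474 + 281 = 755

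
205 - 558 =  - 353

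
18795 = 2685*7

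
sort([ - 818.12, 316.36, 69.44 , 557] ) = [ - 818.12,69.44,  316.36,557 ]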